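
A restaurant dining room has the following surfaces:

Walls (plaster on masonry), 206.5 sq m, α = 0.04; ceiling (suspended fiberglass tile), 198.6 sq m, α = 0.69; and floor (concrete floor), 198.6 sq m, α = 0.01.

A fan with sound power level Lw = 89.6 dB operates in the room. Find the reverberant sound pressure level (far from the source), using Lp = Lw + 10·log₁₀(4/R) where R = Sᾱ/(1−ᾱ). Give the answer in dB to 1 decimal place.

72.7 dB

A = 147.280 sabins; S = 603.7 sq m.
ᾱ = 0.2440, so room constant R = A/(1−ᾱ) = 194.815 sq m.
Lp = 89.6 + 10·log₁₀(4/194.815) = 89.6 + (-16.88) = 72.7 dB.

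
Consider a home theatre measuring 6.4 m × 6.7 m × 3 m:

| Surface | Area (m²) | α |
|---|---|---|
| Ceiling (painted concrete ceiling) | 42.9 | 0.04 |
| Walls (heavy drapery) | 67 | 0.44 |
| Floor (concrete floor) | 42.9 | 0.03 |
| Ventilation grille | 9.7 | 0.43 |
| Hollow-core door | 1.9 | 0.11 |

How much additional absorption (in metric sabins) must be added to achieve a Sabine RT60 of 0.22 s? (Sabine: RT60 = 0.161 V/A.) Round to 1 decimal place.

Summing Sᵢαᵢ: 1.716 + 29.480 + 1.287 + 4.171 + 0.209 → A₁ = 36.863 sabins.
V = 128.64 m³. Required absorption A₂ = 0.161 × 128.64 / 0.22 = 94.141 sabins.
Additional absorption ΔA = 94.141 − 36.863 = 57.3 sabins.

57.3 sabins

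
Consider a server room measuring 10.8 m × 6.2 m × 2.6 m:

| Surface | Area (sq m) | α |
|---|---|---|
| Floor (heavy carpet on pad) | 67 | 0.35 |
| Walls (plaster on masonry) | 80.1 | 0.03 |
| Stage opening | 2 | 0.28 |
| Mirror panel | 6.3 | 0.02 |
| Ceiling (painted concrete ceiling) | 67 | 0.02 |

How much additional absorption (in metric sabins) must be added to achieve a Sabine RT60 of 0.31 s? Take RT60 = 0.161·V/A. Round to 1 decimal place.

62.5 sabins

Equivalent absorption area: A₁ = 67·0.35 + 80.1·0.03 + 2·0.28 + 6.3·0.02 + 67·0.02 = 27.879 sq m.
For T = 0.31 s, need A₂ = 0.161·V/T = 0.161·174.096/0.31 = 90.418 sabins.
ΔA = A₂ − A₁ = 90.418 − 27.879 = 62.5 sabins.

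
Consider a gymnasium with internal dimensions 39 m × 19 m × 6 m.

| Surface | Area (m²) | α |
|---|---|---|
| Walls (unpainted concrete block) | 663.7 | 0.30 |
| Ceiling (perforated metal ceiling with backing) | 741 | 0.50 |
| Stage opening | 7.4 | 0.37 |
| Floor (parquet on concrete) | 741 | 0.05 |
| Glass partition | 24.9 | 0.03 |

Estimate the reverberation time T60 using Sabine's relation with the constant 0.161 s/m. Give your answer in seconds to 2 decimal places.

Total absorption A = 663.7×0.30 + 741×0.50 + 7.4×0.37 + 741×0.05 + 24.9×0.03
  = 199.110 + 370.500 + 2.738 + 37.050 + 0.747 = 610.145 m² sabins.
Room volume: 4446 m³.
Sabine: RT60 = 0.161 × 4446 / 610.145 = 1.17 s.

1.17 s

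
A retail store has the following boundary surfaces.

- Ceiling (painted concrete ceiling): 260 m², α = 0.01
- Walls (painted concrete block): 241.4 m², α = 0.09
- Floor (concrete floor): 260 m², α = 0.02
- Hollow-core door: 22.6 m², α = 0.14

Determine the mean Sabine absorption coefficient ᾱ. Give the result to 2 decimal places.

0.04

Total surface area S = 784.0 m².
Σ(Sᵢαᵢ) = 260·0.01 + 241.4·0.09 + 260·0.02 + 22.6·0.14 = 32.690.
ᾱ = A/S = 0.04.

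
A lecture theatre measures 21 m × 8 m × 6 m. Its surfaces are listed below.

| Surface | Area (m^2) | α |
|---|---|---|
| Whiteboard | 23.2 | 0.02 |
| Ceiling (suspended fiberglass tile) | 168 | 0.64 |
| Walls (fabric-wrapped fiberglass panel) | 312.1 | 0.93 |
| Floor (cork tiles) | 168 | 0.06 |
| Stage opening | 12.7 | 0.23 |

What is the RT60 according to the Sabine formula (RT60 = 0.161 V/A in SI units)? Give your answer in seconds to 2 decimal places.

A = Σ Sᵢαᵢ = 23.2·0.02 + 168·0.64 + 312.1·0.93 + 168·0.06 + 12.7·0.23 = 411.238 sabins.
Volume V = 21 × 8 × 6 = 1008 m³.
Sabine: RT60 = 0.161 × 1008 / 411.238 = 0.39 s.

0.39 seconds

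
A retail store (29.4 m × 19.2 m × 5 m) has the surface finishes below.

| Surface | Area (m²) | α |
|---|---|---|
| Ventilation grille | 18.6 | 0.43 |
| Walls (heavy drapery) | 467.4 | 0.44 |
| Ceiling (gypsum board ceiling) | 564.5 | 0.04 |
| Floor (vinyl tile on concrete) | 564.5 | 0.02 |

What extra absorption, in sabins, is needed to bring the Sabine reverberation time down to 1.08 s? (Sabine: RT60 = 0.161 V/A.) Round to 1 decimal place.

Total absorption A₁ = 18.6*0.43 + 467.4*0.44 + 564.5*0.04 + 564.5*0.02
  = 7.998 + 205.656 + 22.580 + 11.290 = 247.524 m² sabins.
V = 2822.4 m³. Required absorption A₂ = 0.161 × 2822.4 / 1.08 = 420.747 sabins.
Shortfall: 420.747 − 247.524 = 173.2 sabins.

173.2 sabins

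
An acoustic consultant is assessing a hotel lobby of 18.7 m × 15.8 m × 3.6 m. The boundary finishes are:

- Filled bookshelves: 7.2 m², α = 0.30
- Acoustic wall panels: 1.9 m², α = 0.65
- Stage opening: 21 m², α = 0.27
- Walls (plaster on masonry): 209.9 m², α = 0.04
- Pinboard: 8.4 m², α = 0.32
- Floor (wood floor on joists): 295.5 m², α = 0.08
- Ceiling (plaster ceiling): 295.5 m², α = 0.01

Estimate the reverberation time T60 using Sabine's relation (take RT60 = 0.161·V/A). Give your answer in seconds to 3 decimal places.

Summing Sᵢαᵢ: 2.160 + 1.235 + 5.670 + 8.396 + 2.688 + 23.640 + 2.955 → A = 46.744 sabins.
Room volume: 1063.656 m³.
RT60 = 0.161 · V / A = 0.161 × 1063.656 / 46.744 = 3.664 s.

3.664 seconds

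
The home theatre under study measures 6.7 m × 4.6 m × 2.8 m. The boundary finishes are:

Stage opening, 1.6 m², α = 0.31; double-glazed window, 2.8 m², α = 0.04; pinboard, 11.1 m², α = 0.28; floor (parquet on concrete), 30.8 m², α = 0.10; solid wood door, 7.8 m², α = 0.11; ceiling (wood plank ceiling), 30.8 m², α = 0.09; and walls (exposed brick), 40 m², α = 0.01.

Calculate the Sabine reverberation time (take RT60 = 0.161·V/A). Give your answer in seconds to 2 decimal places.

1.28 s

A = Σ Sᵢαᵢ = 1.6×0.31 + 2.8×0.04 + 11.1×0.28 + 30.8×0.10 + 7.8×0.11 + 30.8×0.09 + 40×0.01 = 10.826 sabins.
V = 6.7·4.6·2.8 = 86.296 m³.
Sabine: RT60 = 0.161 × 86.296 / 10.826 = 1.28 s.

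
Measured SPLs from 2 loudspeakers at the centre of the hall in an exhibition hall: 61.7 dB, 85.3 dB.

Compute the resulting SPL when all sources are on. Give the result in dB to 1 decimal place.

85.3 dB

Σ 10^(Lᵢ/10) = 3.403e+08.
L_total = 10·log₁₀(3.403e+08) = 85.3 dB.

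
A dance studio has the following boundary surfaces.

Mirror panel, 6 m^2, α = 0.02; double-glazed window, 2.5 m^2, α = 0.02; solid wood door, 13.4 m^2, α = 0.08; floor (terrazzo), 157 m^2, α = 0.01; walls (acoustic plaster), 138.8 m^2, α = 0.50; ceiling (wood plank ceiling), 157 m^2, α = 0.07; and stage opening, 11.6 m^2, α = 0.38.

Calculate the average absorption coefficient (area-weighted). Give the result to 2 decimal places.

Total surface area S = 486.3 m^2.
A = 6×0.02 + 2.5×0.02 + 13.4×0.08 + 157×0.01 + 138.8×0.50 + 157×0.07 + 11.6×0.38 = 87.610 sabins.
ᾱ = 87.610 / 486.3 = 0.18.

0.18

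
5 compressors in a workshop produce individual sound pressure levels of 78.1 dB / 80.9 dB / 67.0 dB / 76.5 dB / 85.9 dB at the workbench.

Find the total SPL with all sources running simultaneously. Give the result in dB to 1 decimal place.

88.0 dB

Converting to relative power and adding: 10^(78.1/10) + 10^(80.9/10) + 10^(67.0/10) + 10^(76.5/10) + 10^(85.9/10) = 6.263e+08.
Combined level = 10 log₁₀(6.263e+08) = 88.0 dB.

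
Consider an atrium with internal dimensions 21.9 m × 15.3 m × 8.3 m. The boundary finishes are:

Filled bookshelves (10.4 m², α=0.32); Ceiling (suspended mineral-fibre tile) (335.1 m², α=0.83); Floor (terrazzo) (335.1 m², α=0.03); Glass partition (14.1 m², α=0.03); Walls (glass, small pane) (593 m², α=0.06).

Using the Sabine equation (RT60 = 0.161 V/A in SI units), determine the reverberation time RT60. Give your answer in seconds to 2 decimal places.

Total absorption A = 10.4*0.32 + 335.1*0.83 + 335.1*0.03 + 14.1*0.03 + 593*0.06
  = 3.328 + 278.133 + 10.053 + 0.423 + 35.580 = 327.517 m² sabins.
V = 21.9·15.3·8.3 = 2781.081 m³.
T = 0.161 V/A = 0.161·2781.081/327.517 = 1.37 s.

1.37 s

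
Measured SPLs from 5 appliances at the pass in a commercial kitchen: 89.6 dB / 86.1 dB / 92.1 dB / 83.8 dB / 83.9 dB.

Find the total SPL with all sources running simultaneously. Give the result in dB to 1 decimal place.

Converting to relative power and adding: 10^(89.6/10) + 10^(86.1/10) + 10^(92.1/10) + 10^(83.8/10) + 10^(83.9/10) = 3.427e+09.
L_total = 10·log₁₀(3.427e+09) = 95.3 dB.

95.3 dB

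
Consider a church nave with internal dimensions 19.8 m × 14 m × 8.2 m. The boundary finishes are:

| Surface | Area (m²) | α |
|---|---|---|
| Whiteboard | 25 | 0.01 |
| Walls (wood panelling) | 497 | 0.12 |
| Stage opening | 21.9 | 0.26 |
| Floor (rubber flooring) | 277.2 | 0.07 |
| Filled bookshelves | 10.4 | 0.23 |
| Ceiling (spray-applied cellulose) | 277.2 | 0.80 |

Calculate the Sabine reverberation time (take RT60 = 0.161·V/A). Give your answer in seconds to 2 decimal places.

Equivalent absorption area: A = 25×0.01 + 497×0.12 + 21.9×0.26 + 277.2×0.07 + 10.4×0.23 + 277.2×0.80 = 309.140 m².
Volume V = 19.8 × 14 × 8.2 = 2273.04 m³.
RT60 = 0.161 · V / A = 0.161 × 2273.04 / 309.140 = 1.18 s.

1.18 sec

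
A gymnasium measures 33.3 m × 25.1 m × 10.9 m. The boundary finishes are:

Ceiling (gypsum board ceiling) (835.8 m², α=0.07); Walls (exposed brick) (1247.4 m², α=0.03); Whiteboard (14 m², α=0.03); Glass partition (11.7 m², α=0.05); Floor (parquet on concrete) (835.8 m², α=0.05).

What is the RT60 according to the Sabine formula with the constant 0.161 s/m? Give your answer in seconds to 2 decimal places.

10.57 s

Summing Sᵢαᵢ: 58.506 + 37.422 + 0.420 + 0.585 + 41.790 → A = 138.723 sabins.
Room volume: 9110.547 m³.
Sabine: RT60 = 0.161 × 9110.547 / 138.723 = 10.57 s.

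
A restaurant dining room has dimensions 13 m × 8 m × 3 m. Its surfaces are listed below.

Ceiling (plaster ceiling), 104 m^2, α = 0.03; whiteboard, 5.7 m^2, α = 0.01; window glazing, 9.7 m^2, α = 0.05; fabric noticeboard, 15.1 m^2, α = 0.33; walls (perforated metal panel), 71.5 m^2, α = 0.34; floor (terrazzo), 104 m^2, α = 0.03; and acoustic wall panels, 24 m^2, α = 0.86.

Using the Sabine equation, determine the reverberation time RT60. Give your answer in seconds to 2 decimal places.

Summing Sᵢαᵢ: 3.120 + 0.057 + 0.485 + 4.983 + 24.310 + 3.120 + 20.640 → A = 56.715 sabins.
Room volume: 312 m³.
Sabine: RT60 = 0.161 × 312 / 56.715 = 0.89 s.

0.89 s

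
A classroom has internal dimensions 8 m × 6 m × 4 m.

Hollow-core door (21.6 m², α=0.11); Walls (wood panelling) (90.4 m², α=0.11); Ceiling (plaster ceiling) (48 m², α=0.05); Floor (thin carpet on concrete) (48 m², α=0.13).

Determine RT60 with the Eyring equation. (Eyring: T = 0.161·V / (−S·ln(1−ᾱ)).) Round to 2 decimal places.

1.40 s

S = Σ Sᵢ = 208.0 m².
Absorption A = 21.6·0.11 + 90.4·0.11 + 48·0.05 + 48·0.13 = 20.960 sabins.
Mean coefficient ᾱ = A/S = 0.1008.
−S·ln(1−ᾱ) = −208.0 × ln(1 − 0.1008) = 22.100.
V = 8 × 6 × 4 = 192 m³.
T = 0.161·V/[−S·ln(1−ᾱ)] = 0.161·192/22.100 = 1.40 s.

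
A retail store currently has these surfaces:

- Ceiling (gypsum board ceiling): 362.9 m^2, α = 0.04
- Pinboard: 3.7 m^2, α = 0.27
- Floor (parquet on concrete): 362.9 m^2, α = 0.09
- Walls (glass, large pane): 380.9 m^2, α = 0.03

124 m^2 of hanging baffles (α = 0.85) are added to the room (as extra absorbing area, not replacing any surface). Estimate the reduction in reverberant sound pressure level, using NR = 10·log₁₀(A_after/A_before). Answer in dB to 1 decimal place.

Total absorption A_before = 362.9·0.04 + 3.7·0.27 + 362.9·0.09 + 380.9·0.03
  = 14.516 + 0.999 + 32.661 + 11.427 = 59.603 m^2 sabins.
Added absorption = 124 × 0.85 = 105.400 sabins.
A_after = 59.603 + 105.400 = 165.003 sabins.
Reduction = 10 log₁₀(A_after/A_before) = 10 log₁₀(2.7684) = 4.4 dB.

4.4 dB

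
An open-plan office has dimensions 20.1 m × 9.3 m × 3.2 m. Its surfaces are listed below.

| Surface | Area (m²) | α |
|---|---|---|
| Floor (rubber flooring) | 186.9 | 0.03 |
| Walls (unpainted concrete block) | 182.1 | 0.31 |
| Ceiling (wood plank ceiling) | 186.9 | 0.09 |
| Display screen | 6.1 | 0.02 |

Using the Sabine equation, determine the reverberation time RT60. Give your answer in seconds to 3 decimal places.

A = Σ Sᵢαᵢ = 186.9×0.03 + 182.1×0.31 + 186.9×0.09 + 6.1×0.02 = 79.001 sabins.
V = 20.1·9.3·3.2 = 598.176 m³.
RT60 = 0.161 · V / A = 0.161 × 598.176 / 79.001 = 1.219 s.

1.219 s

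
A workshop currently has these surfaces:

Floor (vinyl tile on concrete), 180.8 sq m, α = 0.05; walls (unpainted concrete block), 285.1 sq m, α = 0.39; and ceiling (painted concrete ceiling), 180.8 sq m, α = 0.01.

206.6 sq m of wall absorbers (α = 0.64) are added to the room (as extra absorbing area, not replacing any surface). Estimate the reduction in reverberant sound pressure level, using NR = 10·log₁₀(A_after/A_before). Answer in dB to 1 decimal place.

3.2 dB

Summing Sᵢαᵢ: 9.040 + 111.189 + 1.808 → A_before = 122.037 sabins.
Treatment contributes 206.6·0.64 = 132.224 sabins.
A_after = 122.037 + 132.224 = 254.261 sabins.
Reduction = 10 log₁₀(A_after/A_before) = 10 log₁₀(2.0835) = 3.2 dB.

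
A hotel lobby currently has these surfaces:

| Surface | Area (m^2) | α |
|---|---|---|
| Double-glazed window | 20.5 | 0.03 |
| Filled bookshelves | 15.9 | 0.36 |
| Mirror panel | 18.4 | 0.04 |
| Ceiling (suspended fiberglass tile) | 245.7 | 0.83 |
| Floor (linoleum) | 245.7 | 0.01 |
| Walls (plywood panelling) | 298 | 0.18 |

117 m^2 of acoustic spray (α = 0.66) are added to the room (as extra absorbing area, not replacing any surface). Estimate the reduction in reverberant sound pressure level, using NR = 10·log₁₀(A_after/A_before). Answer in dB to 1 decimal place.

A_before = Σ Sᵢαᵢ = 20.5·0.03 + 15.9·0.36 + 18.4·0.04 + 245.7·0.83 + 245.7·0.01 + 298·0.18 = 267.103 sabins.
Added absorption = 117 × 0.66 = 77.220 sabins.
New total A_after = 344.323 sabins.
NR = 10·log₁₀(344.323/267.103) = 1.1 dB.

1.1 dB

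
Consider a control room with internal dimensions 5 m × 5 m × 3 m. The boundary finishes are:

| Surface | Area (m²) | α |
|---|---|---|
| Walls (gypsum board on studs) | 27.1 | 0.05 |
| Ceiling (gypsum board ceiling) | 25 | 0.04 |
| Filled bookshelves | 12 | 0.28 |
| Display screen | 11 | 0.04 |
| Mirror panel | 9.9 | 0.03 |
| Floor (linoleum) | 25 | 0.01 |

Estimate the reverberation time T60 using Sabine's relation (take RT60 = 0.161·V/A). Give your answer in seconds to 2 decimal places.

1.80 seconds

Summing Sᵢαᵢ: 1.355 + 1.000 + 3.360 + 0.440 + 0.297 + 0.250 → A = 6.702 sabins.
V = 5·5·3 = 75 m³.
T = 0.161 V/A = 0.161·75/6.702 = 1.80 s.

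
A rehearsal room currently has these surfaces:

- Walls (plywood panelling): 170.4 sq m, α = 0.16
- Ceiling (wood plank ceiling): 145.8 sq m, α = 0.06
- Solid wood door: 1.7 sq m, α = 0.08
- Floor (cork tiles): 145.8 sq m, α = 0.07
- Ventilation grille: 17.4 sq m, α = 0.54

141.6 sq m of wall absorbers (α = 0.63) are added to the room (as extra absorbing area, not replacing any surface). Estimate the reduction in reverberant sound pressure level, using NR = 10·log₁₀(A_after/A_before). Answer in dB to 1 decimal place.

Equivalent absorption area: A_before = 170.4·0.16 + 145.8·0.06 + 1.7·0.08 + 145.8·0.07 + 17.4·0.54 = 55.750 sq m.
Added absorption = 141.6 × 0.63 = 89.208 sabins.
New total A_after = 144.958 sabins.
Reduction = 10 log₁₀(A_after/A_before) = 10 log₁₀(2.6001) = 4.1 dB.

4.1 dB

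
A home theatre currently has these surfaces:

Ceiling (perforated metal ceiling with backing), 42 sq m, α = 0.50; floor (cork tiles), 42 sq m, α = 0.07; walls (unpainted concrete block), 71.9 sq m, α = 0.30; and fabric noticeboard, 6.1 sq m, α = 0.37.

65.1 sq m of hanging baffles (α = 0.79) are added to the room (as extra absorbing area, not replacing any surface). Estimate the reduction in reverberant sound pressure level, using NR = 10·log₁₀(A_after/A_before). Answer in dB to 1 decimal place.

3.2 dB

A_before = Σ Sᵢαᵢ = 42×0.50 + 42×0.07 + 71.9×0.30 + 6.1×0.37 = 47.767 sabins.
Added absorption = 65.1 × 0.79 = 51.429 sabins.
A_after = 47.767 + 51.429 = 99.196 sabins.
Reduction = 10 log₁₀(A_after/A_before) = 10 log₁₀(2.0767) = 3.2 dB.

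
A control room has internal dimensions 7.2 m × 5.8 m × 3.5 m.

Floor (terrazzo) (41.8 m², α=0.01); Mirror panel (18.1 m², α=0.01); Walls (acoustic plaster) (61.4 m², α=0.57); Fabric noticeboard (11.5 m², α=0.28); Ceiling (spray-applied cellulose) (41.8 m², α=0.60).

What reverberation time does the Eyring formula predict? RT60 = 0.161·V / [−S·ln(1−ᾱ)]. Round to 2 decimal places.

S = Σ Sᵢ = 174.6 m².
Absorption A = 41.8·0.01 + 18.1·0.01 + 61.4·0.57 + 11.5·0.28 + 41.8·0.60 = 63.897 sabins.
ᾱ = 63.897 / 174.6 = 0.3660.
−S·ln(1−ᾱ) = −174.6 × ln(1 − 0.3660) = 79.566.
V = 7.2 × 5.8 × 3.5 = 146.16 m³.
T = 0.161·V/[−S·ln(1−ᾱ)] = 0.161·146.16/79.566 = 0.30 s.

0.30 seconds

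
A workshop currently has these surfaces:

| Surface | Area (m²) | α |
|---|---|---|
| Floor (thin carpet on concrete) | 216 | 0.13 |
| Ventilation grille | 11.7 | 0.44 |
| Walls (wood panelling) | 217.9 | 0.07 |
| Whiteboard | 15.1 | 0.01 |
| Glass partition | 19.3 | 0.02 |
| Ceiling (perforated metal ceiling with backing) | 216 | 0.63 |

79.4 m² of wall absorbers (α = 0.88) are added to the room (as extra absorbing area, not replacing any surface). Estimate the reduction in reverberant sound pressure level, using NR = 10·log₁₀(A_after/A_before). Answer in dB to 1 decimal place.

1.4 dB

Equivalent absorption area: A_before = 216×0.13 + 11.7×0.44 + 217.9×0.07 + 15.1×0.01 + 19.3×0.02 + 216×0.63 = 185.098 m².
Added absorption = 79.4 × 0.88 = 69.872 sabins.
A_after = 185.098 + 69.872 = 254.970 sabins.
Reduction = 10 log₁₀(A_after/A_before) = 10 log₁₀(1.3775) = 1.4 dB.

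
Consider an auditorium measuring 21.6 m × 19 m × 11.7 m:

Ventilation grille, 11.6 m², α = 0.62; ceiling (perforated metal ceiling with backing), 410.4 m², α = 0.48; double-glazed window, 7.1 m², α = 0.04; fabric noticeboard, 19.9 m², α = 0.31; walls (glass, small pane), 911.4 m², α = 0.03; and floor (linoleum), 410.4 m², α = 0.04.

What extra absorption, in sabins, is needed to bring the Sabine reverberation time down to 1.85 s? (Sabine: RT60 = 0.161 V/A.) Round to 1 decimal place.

Total absorption A₁ = 11.6×0.62 + 410.4×0.48 + 7.1×0.04 + 19.9×0.31 + 911.4×0.03 + 410.4×0.04
  = 7.192 + 196.992 + 0.284 + 6.169 + 27.342 + 16.416 = 254.395 m² sabins.
For T = 1.85 s, need A₂ = 0.161·V/T = 0.161·4801.68/1.85 = 417.876 sabins.
Shortfall: 417.876 − 254.395 = 163.5 sabins.

163.5 sabins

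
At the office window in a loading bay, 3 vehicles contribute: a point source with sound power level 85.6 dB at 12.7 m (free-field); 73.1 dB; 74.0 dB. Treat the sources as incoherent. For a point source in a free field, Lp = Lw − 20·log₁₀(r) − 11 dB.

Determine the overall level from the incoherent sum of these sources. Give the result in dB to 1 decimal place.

76.6 dB

Source at 12.7 m: Lp = 85.6 − 20·log₁₀(12.7) − 11 = 52.5 dB.
Sum in the linear (power) domain: Σ 10^(Lᵢ/10) = 10^(52.5/10) + 10^(73.1/10) + 10^(74.0/10) = 4.571e+07.
Back to dB: 10·log₁₀ Σ = 76.6 dB.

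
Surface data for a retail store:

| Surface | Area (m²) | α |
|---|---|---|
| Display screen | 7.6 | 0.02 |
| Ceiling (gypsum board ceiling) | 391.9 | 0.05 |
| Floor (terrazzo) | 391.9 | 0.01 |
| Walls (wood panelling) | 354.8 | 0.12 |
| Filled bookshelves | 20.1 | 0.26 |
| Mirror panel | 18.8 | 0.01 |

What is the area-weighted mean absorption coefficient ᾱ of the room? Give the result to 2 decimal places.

Total surface area S = 1185.1 m².
Weighted sum Σ Sα = 71.656.
ᾱ = A/S = 0.06.

0.06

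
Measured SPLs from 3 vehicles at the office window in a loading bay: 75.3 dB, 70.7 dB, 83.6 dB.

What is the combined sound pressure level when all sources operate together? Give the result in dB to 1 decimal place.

Sum in the linear (power) domain: Σ 10^(Lᵢ/10) = 10^(75.3/10) + 10^(70.7/10) + 10^(83.6/10) = 2.747e+08.
Combined level = 10 log₁₀(2.747e+08) = 84.4 dB.

84.4 dB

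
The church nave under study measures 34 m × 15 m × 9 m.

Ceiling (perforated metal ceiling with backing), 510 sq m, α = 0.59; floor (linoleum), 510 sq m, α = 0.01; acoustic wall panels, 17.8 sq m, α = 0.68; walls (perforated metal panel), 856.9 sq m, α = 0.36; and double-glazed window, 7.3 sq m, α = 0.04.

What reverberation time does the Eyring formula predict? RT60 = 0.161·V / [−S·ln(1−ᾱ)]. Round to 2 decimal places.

Total surface area S = 510 + 510 + 17.8 + 856.9 + 7.3 = 1902.0 sq m.
Σ(Sᵢαᵢ) = 510×0.59 + 510×0.01 + 17.8×0.68 + 856.9×0.36 + 7.3×0.04 = 626.880.
ᾱ = 626.880 / 1902.0 = 0.3296.
−S·ln(1−ᾱ) = −1902.0 × ln(1 − 0.3296) = 760.573.
V = 34 × 15 × 9 = 4590 m³.
RT60 = 0.161 × 4590 / 760.573 = 0.97 s.

0.97 s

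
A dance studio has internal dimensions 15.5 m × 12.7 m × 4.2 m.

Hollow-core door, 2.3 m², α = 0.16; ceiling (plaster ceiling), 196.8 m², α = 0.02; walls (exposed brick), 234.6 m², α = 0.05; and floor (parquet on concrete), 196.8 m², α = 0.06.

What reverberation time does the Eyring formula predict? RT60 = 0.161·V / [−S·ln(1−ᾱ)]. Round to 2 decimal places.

Total surface area S = 2.3 + 196.8 + 234.6 + 196.8 = 630.5 m².
Σ(Sᵢαᵢ) = 2.3×0.16 + 196.8×0.02 + 234.6×0.05 + 196.8×0.06 = 27.842.
ᾱ = 27.842 / 630.5 = 0.0442.
Eyring denominator: −S ln(1−ᾱ) = 28.503.
V = 15.5 × 12.7 × 4.2 = 826.77 m³.
T = 0.161·V/[−S·ln(1−ᾱ)] = 0.161·826.77/28.503 = 4.67 s.

4.67 s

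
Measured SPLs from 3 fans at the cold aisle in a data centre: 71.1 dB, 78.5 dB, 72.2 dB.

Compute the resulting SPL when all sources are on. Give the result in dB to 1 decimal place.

Sum in the linear (power) domain: Σ 10^(Lᵢ/10) = 10^(71.1/10) + 10^(78.5/10) + 10^(72.2/10) = 1.003e+08.
Combined level = 10 log₁₀(1.003e+08) = 80.0 dB.

80.0 dB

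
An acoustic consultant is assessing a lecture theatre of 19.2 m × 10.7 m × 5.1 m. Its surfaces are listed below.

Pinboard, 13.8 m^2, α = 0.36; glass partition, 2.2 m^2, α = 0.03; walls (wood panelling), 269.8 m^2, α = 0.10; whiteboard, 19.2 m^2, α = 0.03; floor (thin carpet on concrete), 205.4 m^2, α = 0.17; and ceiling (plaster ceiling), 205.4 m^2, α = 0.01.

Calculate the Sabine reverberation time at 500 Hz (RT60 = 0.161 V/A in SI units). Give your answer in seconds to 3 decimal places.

Equivalent absorption area: A = 13.8·0.36 + 2.2·0.03 + 269.8·0.10 + 19.2·0.03 + 205.4·0.17 + 205.4·0.01 = 69.562 m^2.
V = 19.2·10.7·5.1 = 1047.744 m³.
T = 0.161 V/A = 0.161·1047.744/69.562 = 2.425 s.

2.425 seconds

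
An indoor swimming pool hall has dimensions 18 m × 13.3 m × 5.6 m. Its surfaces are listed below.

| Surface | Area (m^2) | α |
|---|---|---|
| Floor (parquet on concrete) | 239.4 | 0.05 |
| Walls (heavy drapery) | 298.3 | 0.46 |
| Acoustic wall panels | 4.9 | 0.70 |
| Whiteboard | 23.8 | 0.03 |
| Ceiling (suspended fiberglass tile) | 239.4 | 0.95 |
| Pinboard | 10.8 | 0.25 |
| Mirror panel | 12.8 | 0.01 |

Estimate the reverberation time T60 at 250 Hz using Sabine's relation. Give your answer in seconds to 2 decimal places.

0.56 seconds

Summing Sᵢαᵢ: 11.970 + 137.218 + 3.430 + 0.714 + 227.430 + 2.700 + 0.128 → A = 383.590 sabins.
Room volume: 1340.64 m³.
Sabine: RT60 = 0.161 × 1340.64 / 383.590 = 0.56 s.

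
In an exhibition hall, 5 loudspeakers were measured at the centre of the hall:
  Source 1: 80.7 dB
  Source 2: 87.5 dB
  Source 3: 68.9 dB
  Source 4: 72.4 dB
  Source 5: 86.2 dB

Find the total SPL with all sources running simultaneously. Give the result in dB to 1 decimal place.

90.5 dB

Σ 10^(Lᵢ/10) = 1.122e+09.
Back to dB: 10·log₁₀ Σ = 90.5 dB.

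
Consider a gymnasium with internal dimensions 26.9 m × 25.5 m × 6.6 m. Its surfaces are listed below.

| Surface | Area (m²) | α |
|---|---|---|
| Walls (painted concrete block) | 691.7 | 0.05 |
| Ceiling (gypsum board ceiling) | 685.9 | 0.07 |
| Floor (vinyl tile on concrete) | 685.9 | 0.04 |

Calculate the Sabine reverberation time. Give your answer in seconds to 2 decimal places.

6.62 seconds

A = Σ Sᵢαᵢ = 691.7×0.05 + 685.9×0.07 + 685.9×0.04 = 110.034 sabins.
V = 26.9·25.5·6.6 = 4527.27 m³.
T = 0.161 V/A = 0.161·4527.27/110.034 = 6.62 s.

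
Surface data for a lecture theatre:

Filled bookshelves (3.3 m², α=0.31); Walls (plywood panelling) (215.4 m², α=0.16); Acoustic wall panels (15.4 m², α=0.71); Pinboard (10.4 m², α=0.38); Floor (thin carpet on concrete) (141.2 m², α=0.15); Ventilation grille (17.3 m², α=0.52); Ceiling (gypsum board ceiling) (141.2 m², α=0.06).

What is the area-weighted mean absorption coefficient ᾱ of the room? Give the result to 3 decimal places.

S = Σ Sᵢ = 3.3 + 215.4 + 15.4 + 10.4 + 141.2 + 17.3 + 141.2 = 544.2 m².
A = 3.3·0.31 + 215.4·0.16 + 15.4·0.71 + 10.4·0.38 + 141.2·0.15 + 17.3·0.52 + 141.2·0.06 = 89.021 sabins.
ᾱ = 89.021 / 544.2 = 0.164.

0.164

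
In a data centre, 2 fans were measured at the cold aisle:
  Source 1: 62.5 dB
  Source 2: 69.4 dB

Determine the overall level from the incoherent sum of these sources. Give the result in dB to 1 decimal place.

70.2 dB

Converting to relative power and adding: 10^(62.5/10) + 10^(69.4/10) = 1.049e+07.
Back to dB: 10·log₁₀ Σ = 70.2 dB.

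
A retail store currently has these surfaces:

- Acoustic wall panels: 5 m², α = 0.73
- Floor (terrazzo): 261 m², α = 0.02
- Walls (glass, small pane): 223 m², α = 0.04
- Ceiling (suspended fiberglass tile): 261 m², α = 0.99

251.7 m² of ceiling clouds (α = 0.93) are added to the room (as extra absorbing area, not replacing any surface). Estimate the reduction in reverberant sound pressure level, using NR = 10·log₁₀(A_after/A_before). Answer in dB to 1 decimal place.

2.7 dB

Summing Sᵢαᵢ: 3.650 + 5.220 + 8.920 + 258.390 → A_before = 276.180 sabins.
Treatment contributes 251.7·0.93 = 234.081 sabins.
A_after = 276.180 + 234.081 = 510.261 sabins.
Reduction = 10 log₁₀(A_after/A_before) = 10 log₁₀(1.8476) = 2.7 dB.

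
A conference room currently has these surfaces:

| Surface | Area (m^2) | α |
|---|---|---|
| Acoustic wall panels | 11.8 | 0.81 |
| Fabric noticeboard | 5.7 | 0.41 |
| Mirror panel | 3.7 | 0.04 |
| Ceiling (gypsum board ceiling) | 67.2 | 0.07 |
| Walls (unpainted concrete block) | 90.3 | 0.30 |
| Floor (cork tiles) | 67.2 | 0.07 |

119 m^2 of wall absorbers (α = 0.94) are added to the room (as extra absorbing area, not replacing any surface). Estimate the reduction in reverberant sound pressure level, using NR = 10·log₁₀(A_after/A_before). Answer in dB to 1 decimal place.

Total absorption A_before = 11.8×0.81 + 5.7×0.41 + 3.7×0.04 + 67.2×0.07 + 90.3×0.30 + 67.2×0.07
  = 9.558 + 2.337 + 0.148 + 4.704 + 27.090 + 4.704 = 48.541 m^2 sabins.
Added absorption = 119 × 0.94 = 111.860 sabins.
A_after = 48.541 + 111.860 = 160.401 sabins.
Reduction = 10 log₁₀(A_after/A_before) = 10 log₁₀(3.3044) = 5.2 dB.

5.2 dB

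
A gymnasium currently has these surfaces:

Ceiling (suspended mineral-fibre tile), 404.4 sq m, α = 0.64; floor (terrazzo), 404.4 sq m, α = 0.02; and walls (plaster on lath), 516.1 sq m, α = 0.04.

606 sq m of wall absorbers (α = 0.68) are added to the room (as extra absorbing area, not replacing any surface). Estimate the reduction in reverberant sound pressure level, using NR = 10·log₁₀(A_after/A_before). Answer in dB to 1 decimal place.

A_before = Σ Sᵢαᵢ = 404.4·0.64 + 404.4·0.02 + 516.1·0.04 = 287.548 sabins.
Added absorption = 606 × 0.68 = 412.080 sabins.
A_after = 287.548 + 412.080 = 699.628 sabins.
Reduction = 10 log₁₀(A_after/A_before) = 10 log₁₀(2.4331) = 3.9 dB.

3.9 dB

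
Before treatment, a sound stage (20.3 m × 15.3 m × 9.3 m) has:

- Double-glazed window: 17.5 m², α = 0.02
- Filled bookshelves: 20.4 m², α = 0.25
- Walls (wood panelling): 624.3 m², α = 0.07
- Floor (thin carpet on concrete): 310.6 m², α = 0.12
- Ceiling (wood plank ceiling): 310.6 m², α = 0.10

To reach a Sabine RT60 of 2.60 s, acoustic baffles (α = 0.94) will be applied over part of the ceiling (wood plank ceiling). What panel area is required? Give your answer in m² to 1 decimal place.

Summing Sᵢαᵢ: 0.350 + 5.100 + 43.701 + 37.272 + 31.060 → A₁ = 117.483 sabins.
Required A₂ = 0.161·2888.487/2.60 = 178.864 sabins.
Absorption to add: 178.864 − 117.483 = 61.381 sabins.
Each m² of panel replacing the ceiling (wood plank ceiling) adds (0.94 − 0.10) = 0.84 sabins.
Area = ΔA/Δα = 61.381/0.84 = 73.1 m².

73.1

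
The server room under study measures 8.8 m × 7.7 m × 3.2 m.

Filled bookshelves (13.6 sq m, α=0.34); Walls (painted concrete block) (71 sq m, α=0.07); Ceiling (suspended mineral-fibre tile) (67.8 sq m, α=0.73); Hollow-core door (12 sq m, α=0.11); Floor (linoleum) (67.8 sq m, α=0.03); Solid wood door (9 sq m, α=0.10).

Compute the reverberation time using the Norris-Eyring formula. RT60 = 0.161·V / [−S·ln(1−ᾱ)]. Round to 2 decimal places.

S = Σ Sᵢ = 241.2 sq m.
Absorption A = 13.6×0.34 + 71×0.07 + 67.8×0.73 + 12×0.11 + 67.8×0.03 + 9×0.10 = 63.342 sabins.
Mean coefficient ᾱ = A/S = 0.2626.
−S·ln(1−ᾱ) = −241.2 × ln(1 − 0.2626) = 73.476.
V = 8.8 × 7.7 × 3.2 = 216.832 m³.
RT60 = 0.161 × 216.832 / 73.476 = 0.48 s.

0.48 s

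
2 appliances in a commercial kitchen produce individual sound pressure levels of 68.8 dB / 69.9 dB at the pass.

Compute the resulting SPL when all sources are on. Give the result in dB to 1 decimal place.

72.4 dB

Converting to relative power and adding: 10^(68.8/10) + 10^(69.9/10) = 1.736e+07.
L_total = 10·log₁₀(1.736e+07) = 72.4 dB.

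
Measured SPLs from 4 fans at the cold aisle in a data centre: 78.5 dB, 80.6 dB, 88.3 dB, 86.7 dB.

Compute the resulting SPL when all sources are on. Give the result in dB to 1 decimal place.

Sum in the linear (power) domain: Σ 10^(Lᵢ/10) = 10^(78.5/10) + 10^(80.6/10) + 10^(88.3/10) + 10^(86.7/10) = 1.329e+09.
L_total = 10·log₁₀(1.329e+09) = 91.2 dB.

91.2 dB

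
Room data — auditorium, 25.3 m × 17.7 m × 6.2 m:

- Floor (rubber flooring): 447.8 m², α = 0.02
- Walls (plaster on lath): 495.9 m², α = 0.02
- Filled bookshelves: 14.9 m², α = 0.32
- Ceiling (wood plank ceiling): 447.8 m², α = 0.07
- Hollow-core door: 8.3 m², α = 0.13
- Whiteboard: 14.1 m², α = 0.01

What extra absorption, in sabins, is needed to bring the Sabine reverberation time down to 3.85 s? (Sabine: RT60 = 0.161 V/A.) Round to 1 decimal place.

59.9 sabins

Summing Sᵢαᵢ: 8.956 + 9.918 + 4.768 + 31.346 + 1.079 + 0.141 → A₁ = 56.208 sabins.
For T = 3.85 s, need A₂ = 0.161·V/T = 0.161·2776.422/3.85 = 116.105 sabins.
Shortfall: 116.105 − 56.208 = 59.9 sabins.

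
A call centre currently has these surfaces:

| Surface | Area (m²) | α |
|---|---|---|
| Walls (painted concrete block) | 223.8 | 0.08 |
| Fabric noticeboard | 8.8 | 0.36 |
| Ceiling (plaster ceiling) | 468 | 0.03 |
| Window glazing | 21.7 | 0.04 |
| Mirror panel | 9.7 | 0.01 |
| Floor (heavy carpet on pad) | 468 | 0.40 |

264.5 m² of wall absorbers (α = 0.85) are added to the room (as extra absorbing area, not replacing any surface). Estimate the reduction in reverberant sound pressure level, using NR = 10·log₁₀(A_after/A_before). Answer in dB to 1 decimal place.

Total absorption A_before = 223.8×0.08 + 8.8×0.36 + 468×0.03 + 21.7×0.04 + 9.7×0.01 + 468×0.40
  = 17.904 + 3.168 + 14.040 + 0.868 + 0.097 + 187.200 = 223.277 m² sabins.
Treatment contributes 264.5·0.85 = 224.825 sabins.
New total A_after = 448.102 sabins.
NR = 10·log₁₀(448.102/223.277) = 3.0 dB.

3.0 dB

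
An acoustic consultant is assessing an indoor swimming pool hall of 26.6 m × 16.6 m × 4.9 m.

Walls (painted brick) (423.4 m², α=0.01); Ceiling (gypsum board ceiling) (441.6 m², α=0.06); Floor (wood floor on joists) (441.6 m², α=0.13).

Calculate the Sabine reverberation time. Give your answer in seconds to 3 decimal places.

Total absorption A = 423.4×0.01 + 441.6×0.06 + 441.6×0.13
  = 4.234 + 26.496 + 57.408 = 88.138 m² sabins.
V = 26.6·16.6·4.9 = 2163.644 m³.
T = 0.161 V/A = 0.161·2163.644/88.138 = 3.952 s.

3.952 sec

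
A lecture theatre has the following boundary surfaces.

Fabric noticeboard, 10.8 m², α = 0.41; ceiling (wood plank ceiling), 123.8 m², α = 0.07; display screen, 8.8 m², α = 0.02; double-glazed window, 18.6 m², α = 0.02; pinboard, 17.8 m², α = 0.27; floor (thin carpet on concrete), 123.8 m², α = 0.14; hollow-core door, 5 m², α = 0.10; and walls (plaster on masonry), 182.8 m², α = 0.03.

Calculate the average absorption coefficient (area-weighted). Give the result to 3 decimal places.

0.085

S = Σ Sᵢ = 10.8 + 123.8 + 8.8 + 18.6 + 17.8 + 123.8 + 5 + 182.8 = 491.4 m².
Σ(Sᵢαᵢ) = 10.8×0.41 + 123.8×0.07 + 8.8×0.02 + 18.6×0.02 + 17.8×0.27 + 123.8×0.14 + 5×0.10 + 182.8×0.03 = 41.764.
ᾱ = A/S = 0.085.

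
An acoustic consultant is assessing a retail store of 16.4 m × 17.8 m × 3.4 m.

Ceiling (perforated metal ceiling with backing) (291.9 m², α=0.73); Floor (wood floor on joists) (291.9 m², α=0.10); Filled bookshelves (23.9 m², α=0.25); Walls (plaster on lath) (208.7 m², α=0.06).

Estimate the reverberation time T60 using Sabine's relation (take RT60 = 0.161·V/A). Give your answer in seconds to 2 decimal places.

0.61 s

Total absorption A = 291.9·0.73 + 291.9·0.10 + 23.9·0.25 + 208.7·0.06
  = 213.087 + 29.190 + 5.975 + 12.522 = 260.774 m² sabins.
V = 16.4·17.8·3.4 = 992.528 m³.
T = 0.161 V/A = 0.161·992.528/260.774 = 0.61 s.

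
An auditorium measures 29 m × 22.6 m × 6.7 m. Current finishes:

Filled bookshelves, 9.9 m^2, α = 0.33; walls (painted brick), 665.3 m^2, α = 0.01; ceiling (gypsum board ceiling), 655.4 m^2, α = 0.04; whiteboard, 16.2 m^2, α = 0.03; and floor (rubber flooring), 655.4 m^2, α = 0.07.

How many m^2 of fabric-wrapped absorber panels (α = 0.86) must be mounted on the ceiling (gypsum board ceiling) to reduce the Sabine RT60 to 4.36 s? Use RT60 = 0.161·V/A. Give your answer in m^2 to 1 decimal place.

A₁ = Σ Sᵢαᵢ = 9.9·0.33 + 665.3·0.01 + 655.4·0.04 + 16.2·0.03 + 655.4·0.07 = 82.500 sabins.
V = 4391.18 m³. Target absorption A₂ = 0.161 × 4391.18 / 4.36 = 162.151 sabins.
ΔA needed = 162.151 − 82.500 = 79.651 sabins.
Net gain per m^2: Δα = 0.86 − 0.04 = 0.82.
Panel area = 79.651 / 0.82 = 97.1 m^2.

97.1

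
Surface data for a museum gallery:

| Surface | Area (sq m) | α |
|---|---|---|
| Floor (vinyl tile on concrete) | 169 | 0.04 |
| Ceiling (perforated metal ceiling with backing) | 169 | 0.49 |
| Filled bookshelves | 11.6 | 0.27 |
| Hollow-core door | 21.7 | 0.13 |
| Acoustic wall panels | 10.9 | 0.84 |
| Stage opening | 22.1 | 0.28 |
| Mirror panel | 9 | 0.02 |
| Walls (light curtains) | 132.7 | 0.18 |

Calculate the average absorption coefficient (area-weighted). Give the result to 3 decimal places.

S = Σ Sᵢ = 169 + 169 + 11.6 + 21.7 + 10.9 + 22.1 + 9 + 132.7 = 546.0 sq m.
A = 169·0.04 + 169·0.49 + 11.6·0.27 + 21.7·0.13 + 10.9·0.84 + 22.1·0.28 + 9·0.02 + 132.7·0.18 = 134.933 sabins.
ᾱ = A/S = 0.247.

0.247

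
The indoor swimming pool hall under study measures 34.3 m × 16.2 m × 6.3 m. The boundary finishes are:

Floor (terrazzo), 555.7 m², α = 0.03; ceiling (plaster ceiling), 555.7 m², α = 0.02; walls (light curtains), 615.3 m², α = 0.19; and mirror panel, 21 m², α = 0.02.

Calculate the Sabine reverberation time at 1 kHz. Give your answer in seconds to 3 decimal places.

3.884 seconds

Summing Sᵢαᵢ: 16.671 + 11.114 + 116.907 + 0.420 → A = 145.112 sabins.
V = 34.3·16.2·6.3 = 3500.658 m³.
RT60 = 0.161 · V / A = 0.161 × 3500.658 / 145.112 = 3.884 s.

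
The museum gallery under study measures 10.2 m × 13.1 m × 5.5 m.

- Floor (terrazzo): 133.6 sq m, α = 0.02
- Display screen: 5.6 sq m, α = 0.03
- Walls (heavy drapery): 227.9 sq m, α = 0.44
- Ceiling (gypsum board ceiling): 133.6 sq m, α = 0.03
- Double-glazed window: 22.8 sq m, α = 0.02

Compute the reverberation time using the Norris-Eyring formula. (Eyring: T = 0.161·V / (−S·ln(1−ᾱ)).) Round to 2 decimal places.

Total surface area S = 133.6 + 5.6 + 227.9 + 133.6 + 22.8 = 523.5 sq m.
Σ(Sᵢαᵢ) = 133.6×0.02 + 5.6×0.03 + 227.9×0.44 + 133.6×0.03 + 22.8×0.02 = 107.580.
Mean coefficient ᾱ = A/S = 0.2055.
−S·ln(1−ᾱ) = −523.5 × ln(1 − 0.2055) = 120.427.
V = 10.2 × 13.1 × 5.5 = 734.91 m³.
T = 0.161·V/[−S·ln(1−ᾱ)] = 0.161·734.91/120.427 = 0.98 s.

0.98 s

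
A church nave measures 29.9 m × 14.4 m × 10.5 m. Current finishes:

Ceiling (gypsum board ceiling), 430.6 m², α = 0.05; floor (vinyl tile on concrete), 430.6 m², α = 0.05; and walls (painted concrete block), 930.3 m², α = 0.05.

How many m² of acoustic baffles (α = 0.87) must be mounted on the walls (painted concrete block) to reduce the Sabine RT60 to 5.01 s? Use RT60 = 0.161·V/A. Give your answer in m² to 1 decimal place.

Equivalent absorption area: A₁ = 430.6*0.05 + 430.6*0.05 + 930.3*0.05 = 89.575 m².
Required A₂ = 0.161·4520.88/5.01 = 145.282 sabins.
Absorption to add: 145.282 − 89.575 = 55.707 sabins.
Net gain per m²: Δα = 0.87 − 0.05 = 0.82.
Area = ΔA/Δα = 55.707/0.82 = 67.9 m².

67.9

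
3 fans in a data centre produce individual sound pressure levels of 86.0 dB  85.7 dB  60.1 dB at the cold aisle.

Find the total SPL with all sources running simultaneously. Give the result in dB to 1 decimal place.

Sum in the linear (power) domain: Σ 10^(Lᵢ/10) = 10^(86.0/10) + 10^(85.7/10) + 10^(60.1/10) = 7.707e+08.
L_total = 10·log₁₀(7.707e+08) = 88.9 dB.

88.9 dB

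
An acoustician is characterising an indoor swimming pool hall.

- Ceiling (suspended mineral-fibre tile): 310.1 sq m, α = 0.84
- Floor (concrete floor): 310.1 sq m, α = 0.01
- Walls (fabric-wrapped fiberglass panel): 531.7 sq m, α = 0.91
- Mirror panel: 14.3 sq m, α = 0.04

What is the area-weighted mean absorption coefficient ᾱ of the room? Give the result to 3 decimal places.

0.641

S = Σ Sᵢ = 310.1 + 310.1 + 531.7 + 14.3 = 1166.2 sq m.
Weighted sum Σ Sα = 748.004.
ᾱ = A/S = 0.641.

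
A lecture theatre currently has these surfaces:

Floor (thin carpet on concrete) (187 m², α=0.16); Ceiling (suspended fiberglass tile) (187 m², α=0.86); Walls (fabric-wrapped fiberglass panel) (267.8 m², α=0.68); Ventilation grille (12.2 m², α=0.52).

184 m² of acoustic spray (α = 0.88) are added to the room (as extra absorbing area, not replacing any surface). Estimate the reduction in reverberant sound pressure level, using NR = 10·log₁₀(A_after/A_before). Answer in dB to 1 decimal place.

A_before = Σ Sᵢαᵢ = 187*0.16 + 187*0.86 + 267.8*0.68 + 12.2*0.52 = 379.188 sabins.
Added absorption = 184 × 0.88 = 161.920 sabins.
New total A_after = 541.108 sabins.
Reduction = 10 log₁₀(A_after/A_before) = 10 log₁₀(1.4270) = 1.5 dB.

1.5 dB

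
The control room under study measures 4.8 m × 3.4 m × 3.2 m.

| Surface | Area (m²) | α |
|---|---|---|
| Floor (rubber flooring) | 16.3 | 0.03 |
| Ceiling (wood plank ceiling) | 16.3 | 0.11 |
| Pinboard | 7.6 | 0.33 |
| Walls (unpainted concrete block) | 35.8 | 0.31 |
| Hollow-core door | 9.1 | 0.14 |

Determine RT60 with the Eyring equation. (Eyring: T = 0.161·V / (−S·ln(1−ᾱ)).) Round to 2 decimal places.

0.44 sec

S = Σ Sᵢ = 85.1 m².
Absorption A = 16.3×0.03 + 16.3×0.11 + 7.6×0.33 + 35.8×0.31 + 9.1×0.14 = 17.162 sabins.
Mean coefficient ᾱ = A/S = 0.2017.
Eyring denominator: −S ln(1−ᾱ) = 19.171.
V = 4.8 × 3.4 × 3.2 = 52.224 m³.
RT60 = 0.161 × 52.224 / 19.171 = 0.44 s.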